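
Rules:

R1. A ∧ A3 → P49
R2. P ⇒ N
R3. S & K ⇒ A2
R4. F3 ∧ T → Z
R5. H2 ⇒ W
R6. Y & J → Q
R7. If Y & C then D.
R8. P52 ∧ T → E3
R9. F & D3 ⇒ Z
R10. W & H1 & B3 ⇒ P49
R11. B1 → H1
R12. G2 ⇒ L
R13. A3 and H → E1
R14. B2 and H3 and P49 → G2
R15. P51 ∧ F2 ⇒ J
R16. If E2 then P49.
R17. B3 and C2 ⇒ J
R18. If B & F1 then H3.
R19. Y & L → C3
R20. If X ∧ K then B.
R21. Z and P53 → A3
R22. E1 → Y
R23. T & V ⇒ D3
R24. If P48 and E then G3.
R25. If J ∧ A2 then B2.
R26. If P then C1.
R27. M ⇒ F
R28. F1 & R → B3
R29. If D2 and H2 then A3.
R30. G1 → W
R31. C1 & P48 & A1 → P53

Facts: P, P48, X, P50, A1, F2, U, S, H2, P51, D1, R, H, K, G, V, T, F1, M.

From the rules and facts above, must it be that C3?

Forward chaining from the given facts derives: N, A2, W, J, B, D3, B2, C1, F, B3, P53, Z, H3, A3, E1, Y, Q.
The only rule concluding C3 is R19, which needs L; that is never established.

No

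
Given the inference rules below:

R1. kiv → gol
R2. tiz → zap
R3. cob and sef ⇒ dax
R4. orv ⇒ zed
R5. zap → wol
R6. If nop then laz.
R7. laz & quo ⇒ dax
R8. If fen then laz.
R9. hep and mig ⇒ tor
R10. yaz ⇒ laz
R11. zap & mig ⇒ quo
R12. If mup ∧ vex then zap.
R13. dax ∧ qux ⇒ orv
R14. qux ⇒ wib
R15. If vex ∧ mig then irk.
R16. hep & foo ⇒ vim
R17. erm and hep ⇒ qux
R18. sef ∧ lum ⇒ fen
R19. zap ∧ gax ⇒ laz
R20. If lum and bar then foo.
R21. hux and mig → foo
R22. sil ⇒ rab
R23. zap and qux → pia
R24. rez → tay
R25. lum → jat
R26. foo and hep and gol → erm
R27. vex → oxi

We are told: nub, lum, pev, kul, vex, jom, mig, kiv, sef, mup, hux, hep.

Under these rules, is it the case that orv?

Yes

gol  (by R1: kiv)
zap  (by R12: mup, vex)
fen  (by R18: sef, lum)
foo  (by R21: hux, mig)
erm  (by R26: foo, hep, gol)
laz  (by R8: fen)
quo  (by R11: zap, mig)
qux  (by R17: erm, hep)
dax  (by R7: laz, quo)
orv  (by R13: dax, qux)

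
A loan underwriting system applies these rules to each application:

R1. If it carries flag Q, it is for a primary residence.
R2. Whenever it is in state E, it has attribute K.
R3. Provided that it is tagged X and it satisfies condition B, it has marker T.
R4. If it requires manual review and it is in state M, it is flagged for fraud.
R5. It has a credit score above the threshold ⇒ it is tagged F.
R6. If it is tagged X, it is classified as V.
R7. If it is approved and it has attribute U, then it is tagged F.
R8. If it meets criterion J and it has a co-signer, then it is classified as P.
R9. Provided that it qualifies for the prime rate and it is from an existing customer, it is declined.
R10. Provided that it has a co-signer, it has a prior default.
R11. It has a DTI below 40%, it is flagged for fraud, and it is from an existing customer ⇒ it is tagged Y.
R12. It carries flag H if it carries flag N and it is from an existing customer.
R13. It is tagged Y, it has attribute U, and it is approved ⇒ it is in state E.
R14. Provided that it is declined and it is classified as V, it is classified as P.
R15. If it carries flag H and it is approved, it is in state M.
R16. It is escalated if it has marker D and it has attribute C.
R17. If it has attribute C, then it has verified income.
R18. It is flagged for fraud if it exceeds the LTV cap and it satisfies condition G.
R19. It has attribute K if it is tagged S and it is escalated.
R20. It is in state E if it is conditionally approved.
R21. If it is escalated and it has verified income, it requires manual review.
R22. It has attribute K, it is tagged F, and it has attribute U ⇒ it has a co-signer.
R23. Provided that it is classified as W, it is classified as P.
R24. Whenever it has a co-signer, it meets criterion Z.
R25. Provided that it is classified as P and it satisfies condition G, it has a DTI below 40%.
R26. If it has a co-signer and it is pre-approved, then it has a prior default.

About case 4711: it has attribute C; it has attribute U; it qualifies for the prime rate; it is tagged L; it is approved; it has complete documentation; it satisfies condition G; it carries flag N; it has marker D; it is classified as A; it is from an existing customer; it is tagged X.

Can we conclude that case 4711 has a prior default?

Yes

By R6 (it is tagged X): it is classified as V.
By R7 (it is approved, it has attribute U): it is tagged F.
By R9 (it qualifies for the prime rate, it is from an existing customer): it is declined.
By R12 (it carries flag N, it is from an existing customer): it carries flag H.
By R14 (it is declined, it is classified as V): it is classified as P.
By R15 (it carries flag H, it is approved): it is in state M.
By R16 (it has marker D, it has attribute C): it is escalated.
By R17 (it has attribute C): it has verified income.
By R21 (it is escalated, it has verified income): it requires manual review.
By R25 (it is classified as P, it satisfies condition G): it has a DTI below 40%.
By R4 (it requires manual review, it is in state M): it is flagged for fraud.
By R11 (it has a DTI below 40%, it is flagged for fraud, it is from an existing customer): it is tagged Y.
By R13 (it is tagged Y, it has attribute U, it is approved): it is in state E.
By R2 (it is in state E): it has attribute K.
By R22 (it has attribute K, it is tagged F, it has attribute U): it has a co-signer.
By R10 (it has a co-signer): it has a prior default.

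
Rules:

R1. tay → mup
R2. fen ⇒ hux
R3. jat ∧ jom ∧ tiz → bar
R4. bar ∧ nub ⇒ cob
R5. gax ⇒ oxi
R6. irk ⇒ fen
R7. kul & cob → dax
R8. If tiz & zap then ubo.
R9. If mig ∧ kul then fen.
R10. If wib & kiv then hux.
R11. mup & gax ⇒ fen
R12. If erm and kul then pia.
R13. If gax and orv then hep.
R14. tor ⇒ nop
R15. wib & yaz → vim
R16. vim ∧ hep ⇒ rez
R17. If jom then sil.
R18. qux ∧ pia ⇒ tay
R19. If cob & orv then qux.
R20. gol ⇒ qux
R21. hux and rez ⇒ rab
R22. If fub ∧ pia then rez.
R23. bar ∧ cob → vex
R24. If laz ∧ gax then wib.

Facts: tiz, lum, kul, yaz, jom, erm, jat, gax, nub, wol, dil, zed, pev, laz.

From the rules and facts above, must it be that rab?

Forward chaining from the given facts derives: bar, cob, oxi, dax, pia, sil, vex, wib, vim.
The only rule concluding rab is R21, which needs hux; that is never established.

No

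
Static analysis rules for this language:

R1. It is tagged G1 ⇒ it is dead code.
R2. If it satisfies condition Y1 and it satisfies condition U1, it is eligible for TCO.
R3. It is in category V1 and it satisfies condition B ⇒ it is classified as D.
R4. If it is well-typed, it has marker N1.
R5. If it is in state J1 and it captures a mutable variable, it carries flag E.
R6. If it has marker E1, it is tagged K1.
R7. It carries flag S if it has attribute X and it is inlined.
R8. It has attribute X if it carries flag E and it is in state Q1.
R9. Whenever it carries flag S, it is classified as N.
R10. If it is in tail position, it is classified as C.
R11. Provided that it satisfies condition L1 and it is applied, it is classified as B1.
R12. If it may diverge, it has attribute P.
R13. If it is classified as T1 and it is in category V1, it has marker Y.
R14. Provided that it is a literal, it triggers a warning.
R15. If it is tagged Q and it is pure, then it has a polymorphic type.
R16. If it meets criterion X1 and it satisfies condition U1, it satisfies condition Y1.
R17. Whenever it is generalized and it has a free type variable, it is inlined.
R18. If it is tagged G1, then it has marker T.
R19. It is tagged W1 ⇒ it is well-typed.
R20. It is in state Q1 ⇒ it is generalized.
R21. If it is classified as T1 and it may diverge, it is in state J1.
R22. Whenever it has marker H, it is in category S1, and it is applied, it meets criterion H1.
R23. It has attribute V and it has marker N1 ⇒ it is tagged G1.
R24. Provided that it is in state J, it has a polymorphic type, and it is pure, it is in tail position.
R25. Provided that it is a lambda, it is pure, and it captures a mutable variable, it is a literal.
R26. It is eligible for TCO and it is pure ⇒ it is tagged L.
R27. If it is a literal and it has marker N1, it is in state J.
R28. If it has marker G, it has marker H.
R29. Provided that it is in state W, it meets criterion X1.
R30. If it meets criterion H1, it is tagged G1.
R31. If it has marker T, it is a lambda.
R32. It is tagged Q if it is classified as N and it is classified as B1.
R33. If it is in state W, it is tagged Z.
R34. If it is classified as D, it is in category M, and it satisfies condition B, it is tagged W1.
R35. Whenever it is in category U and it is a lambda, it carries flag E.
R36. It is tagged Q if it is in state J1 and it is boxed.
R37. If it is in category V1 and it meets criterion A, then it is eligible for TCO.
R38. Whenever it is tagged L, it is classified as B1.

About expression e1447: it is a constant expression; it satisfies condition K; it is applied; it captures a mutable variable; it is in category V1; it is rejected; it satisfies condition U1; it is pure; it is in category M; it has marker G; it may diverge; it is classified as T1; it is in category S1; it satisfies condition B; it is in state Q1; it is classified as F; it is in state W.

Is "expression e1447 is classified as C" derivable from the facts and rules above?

No

Forward chaining from the given facts derives: is classified as D, has attribute P, has marker Y, is generalized, is in state J1, has marker H, meets criterion X1, is tagged Z, is tagged W1, carries flag E, has attribute X, satisfies condition Y1, is well-typed, meets criterion H1, is tagged G1, is dead code, is eligible for TCO, has marker N1, has marker T, is tagged L, is a lambda, is classified as B1, is a literal, is in state J, triggers a warning.
The only rule concluding "it is classified as C" is R10, which needs "it is in tail position"; that is never established.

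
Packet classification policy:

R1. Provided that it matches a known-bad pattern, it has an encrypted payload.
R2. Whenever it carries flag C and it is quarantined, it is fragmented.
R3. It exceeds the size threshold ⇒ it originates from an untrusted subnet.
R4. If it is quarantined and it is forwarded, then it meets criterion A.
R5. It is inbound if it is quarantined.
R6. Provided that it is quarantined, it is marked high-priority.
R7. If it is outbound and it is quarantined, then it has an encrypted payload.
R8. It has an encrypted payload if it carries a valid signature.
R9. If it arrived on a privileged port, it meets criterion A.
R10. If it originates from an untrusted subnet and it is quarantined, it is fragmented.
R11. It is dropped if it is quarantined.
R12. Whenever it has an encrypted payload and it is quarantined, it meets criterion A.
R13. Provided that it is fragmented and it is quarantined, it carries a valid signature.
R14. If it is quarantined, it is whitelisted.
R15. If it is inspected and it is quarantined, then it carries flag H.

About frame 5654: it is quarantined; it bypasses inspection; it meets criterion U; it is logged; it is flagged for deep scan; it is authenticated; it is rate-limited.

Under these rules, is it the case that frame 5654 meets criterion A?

Forward chaining from the given facts derives: is inbound, is marked high-priority, is dropped, is whitelisted.
Rules concluding "it meets criterion A": R4 needs "it is forwarded"; R9 needs "it arrived on a privileged port"; R12 needs "it has an encrypted payload" — none of these are established.

No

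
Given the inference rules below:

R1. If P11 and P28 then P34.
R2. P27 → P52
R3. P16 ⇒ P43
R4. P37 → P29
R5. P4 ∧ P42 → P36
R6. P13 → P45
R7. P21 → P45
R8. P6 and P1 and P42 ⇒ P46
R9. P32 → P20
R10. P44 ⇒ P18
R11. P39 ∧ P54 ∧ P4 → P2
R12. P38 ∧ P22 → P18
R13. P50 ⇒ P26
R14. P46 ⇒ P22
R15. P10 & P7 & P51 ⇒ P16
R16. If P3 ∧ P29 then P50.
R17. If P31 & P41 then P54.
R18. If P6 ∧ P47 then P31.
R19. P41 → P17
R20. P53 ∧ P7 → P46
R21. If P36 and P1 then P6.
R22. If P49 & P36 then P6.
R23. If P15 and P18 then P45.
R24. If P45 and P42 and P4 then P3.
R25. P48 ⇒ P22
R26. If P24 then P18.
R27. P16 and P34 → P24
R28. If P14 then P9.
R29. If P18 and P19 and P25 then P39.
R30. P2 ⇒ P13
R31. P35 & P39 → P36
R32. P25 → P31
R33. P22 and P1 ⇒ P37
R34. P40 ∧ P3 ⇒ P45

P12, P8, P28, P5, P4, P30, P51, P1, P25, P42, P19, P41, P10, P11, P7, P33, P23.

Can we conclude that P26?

Yes

P34  (by R1: P11, P28)
P36  (by R5: P4, P42)
P16  (by R15: P10, P7, P51)
P6  (by R21: P36, P1)
P24  (by R27: P16, P34)
P31  (by R32: P25)
P46  (by R8: P6, P1, P42)
P22  (by R14: P46)
P54  (by R17: P31, P41)
P18  (by R26: P24)
P39  (by R29: P18, P19, P25)
P37  (by R33: P22, P1)
P29  (by R4: P37)
P2  (by R11: P39, P54, P4)
P13  (by R30: P2)
P45  (by R6: P13)
P3  (by R24: P45, P42, P4)
P50  (by R16: P3, P29)
P26  (by R13: P50)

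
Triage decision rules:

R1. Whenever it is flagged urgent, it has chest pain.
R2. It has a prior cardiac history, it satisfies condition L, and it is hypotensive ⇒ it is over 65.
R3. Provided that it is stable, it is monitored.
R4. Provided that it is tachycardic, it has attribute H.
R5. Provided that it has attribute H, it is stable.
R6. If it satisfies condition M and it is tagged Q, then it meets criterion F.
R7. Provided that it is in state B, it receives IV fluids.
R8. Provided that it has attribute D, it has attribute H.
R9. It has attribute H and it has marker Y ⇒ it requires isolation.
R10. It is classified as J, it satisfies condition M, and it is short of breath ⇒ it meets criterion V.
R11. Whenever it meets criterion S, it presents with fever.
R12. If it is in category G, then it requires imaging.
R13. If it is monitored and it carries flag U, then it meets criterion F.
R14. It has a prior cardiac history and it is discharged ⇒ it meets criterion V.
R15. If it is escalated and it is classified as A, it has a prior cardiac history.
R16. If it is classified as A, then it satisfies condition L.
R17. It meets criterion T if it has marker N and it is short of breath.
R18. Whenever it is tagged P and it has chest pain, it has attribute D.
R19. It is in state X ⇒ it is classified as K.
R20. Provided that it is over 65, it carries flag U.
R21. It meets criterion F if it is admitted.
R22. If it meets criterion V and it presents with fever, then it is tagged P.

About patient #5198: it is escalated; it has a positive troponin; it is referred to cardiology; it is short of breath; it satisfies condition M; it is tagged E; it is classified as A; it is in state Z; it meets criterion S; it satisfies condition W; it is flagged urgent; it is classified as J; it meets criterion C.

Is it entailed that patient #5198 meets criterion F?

No

Forward chaining from the given facts derives: has chest pain, meets criterion V, presents with fever, has a prior cardiac history, satisfies condition L, is tagged P, has attribute D, has attribute H, is stable, is monitored.
Rules concluding "it meets criterion F": R6 needs "it is tagged Q"; R13 needs "it carries flag U"; R21 needs "it is admitted" — none of these are established.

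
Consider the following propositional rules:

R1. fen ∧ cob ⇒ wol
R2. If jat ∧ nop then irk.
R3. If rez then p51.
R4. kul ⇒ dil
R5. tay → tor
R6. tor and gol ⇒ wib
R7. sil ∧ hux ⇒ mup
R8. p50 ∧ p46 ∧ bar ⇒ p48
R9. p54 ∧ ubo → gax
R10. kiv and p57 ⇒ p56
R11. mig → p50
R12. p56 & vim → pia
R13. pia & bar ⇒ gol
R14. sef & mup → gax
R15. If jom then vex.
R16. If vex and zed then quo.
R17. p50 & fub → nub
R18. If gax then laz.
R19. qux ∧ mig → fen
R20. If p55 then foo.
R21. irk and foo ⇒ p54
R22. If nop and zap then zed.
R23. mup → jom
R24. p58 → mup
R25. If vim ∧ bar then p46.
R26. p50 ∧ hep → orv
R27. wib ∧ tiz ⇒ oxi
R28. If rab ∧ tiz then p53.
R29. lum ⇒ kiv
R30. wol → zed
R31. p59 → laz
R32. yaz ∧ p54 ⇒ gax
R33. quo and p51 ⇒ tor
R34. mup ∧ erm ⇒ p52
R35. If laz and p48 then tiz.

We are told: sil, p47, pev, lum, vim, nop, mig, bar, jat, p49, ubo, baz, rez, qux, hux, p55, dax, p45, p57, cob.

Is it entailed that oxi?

irk  (by R2: jat, nop)
p51  (by R3: rez)
mup  (by R7: sil, hux)
p50  (by R11: mig)
fen  (by R19: qux, mig)
foo  (by R20: p55)
p54  (by R21: irk, foo)
jom  (by R23: mup)
p46  (by R25: vim, bar)
kiv  (by R29: lum)
wol  (by R1: fen, cob)
p48  (by R8: p50, p46, bar)
gax  (by R9: p54, ubo)
p56  (by R10: kiv, p57)
pia  (by R12: p56, vim)
gol  (by R13: pia, bar)
vex  (by R15: jom)
laz  (by R18: gax)
zed  (by R30: wol)
tiz  (by R35: laz, p48)
quo  (by R16: vex, zed)
tor  (by R33: quo, p51)
wib  (by R6: tor, gol)
oxi  (by R27: wib, tiz)

Yes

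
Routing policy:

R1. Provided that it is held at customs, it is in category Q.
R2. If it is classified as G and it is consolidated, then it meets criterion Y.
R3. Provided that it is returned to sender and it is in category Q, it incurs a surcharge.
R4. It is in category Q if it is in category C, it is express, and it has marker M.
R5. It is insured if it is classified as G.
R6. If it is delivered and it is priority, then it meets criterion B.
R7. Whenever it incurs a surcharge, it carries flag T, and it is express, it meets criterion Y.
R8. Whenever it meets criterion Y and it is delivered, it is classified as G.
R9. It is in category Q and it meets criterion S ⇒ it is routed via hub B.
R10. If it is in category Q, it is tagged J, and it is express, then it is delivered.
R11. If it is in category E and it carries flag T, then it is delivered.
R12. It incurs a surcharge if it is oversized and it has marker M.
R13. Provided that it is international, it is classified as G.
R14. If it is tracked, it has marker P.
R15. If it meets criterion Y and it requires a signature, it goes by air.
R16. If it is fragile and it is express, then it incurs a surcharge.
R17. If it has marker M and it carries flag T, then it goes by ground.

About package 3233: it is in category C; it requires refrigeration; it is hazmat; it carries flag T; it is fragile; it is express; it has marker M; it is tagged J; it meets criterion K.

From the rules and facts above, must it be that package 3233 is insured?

Yes

By R4 (it is in category C, it is express, it has marker M): it is in category Q.
By R10 (it is in category Q, it is tagged J, it is express): it is delivered.
By R16 (it is fragile, it is express): it incurs a surcharge.
By R7 (it incurs a surcharge, it carries flag T, it is express): it meets criterion Y.
By R8 (it meets criterion Y, it is delivered): it is classified as G.
By R5 (it is classified as G): it is insured.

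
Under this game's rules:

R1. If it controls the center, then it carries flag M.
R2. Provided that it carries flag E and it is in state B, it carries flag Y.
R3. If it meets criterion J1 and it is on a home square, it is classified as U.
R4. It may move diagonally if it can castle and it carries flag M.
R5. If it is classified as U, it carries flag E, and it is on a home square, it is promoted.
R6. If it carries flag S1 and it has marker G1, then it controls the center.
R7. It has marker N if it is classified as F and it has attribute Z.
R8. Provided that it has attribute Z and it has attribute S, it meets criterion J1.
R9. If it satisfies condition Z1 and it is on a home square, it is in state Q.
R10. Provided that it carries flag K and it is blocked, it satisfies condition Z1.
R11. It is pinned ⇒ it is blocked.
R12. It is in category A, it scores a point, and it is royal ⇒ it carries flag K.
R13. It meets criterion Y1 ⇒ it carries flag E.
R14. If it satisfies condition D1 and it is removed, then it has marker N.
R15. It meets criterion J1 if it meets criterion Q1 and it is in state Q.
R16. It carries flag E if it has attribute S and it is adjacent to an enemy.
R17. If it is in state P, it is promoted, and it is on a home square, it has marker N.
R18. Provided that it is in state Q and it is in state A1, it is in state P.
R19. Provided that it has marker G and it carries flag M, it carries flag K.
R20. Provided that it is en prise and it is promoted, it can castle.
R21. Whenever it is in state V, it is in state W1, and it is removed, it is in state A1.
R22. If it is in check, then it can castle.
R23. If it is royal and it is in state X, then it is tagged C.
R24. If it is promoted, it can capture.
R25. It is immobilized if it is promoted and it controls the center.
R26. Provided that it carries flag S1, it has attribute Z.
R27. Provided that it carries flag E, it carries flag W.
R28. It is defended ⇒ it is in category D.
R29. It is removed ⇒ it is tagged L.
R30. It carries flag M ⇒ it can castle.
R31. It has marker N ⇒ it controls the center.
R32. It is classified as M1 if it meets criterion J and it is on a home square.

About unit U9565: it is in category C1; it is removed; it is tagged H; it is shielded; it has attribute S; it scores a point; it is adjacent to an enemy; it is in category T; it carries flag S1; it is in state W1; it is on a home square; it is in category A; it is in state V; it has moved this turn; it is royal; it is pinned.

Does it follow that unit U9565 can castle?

Yes

By R11 (it is pinned): it is blocked.
By R12 (it is in category A, it scores a point, it is royal): it carries flag K.
By R16 (it has attribute S, it is adjacent to an enemy): it carries flag E.
By R21 (it is in state V, it is in state W1, it is removed): it is in state A1.
By R26 (it carries flag S1): it has attribute Z.
By R8 (it has attribute Z, it has attribute S): it meets criterion J1.
By R10 (it carries flag K, it is blocked): it satisfies condition Z1.
By R3 (it meets criterion J1, it is on a home square): it is classified as U.
By R5 (it is classified as U, it carries flag E, it is on a home square): it is promoted.
By R9 (it satisfies condition Z1, it is on a home square): it is in state Q.
By R18 (it is in state Q, it is in state A1): it is in state P.
By R17 (it is in state P, it is promoted, it is on a home square): it has marker N.
By R31 (it has marker N): it controls the center.
By R1 (it controls the center): it carries flag M.
By R30 (it carries flag M): it can castle.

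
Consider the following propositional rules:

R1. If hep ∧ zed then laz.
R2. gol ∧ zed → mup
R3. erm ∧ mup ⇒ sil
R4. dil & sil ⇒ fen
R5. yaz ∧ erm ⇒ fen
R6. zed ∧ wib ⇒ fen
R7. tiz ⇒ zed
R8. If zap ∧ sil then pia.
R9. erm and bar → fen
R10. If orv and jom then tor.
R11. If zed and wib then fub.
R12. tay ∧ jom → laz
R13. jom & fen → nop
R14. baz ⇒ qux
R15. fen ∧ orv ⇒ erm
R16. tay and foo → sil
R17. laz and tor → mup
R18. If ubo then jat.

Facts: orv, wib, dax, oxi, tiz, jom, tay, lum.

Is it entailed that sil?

zed  (by R7: tiz)
tor  (by R10: orv, jom)
laz  (by R12: tay, jom)
mup  (by R17: laz, tor)
fen  (by R6: zed, wib)
erm  (by R15: fen, orv)
sil  (by R3: erm, mup)

Yes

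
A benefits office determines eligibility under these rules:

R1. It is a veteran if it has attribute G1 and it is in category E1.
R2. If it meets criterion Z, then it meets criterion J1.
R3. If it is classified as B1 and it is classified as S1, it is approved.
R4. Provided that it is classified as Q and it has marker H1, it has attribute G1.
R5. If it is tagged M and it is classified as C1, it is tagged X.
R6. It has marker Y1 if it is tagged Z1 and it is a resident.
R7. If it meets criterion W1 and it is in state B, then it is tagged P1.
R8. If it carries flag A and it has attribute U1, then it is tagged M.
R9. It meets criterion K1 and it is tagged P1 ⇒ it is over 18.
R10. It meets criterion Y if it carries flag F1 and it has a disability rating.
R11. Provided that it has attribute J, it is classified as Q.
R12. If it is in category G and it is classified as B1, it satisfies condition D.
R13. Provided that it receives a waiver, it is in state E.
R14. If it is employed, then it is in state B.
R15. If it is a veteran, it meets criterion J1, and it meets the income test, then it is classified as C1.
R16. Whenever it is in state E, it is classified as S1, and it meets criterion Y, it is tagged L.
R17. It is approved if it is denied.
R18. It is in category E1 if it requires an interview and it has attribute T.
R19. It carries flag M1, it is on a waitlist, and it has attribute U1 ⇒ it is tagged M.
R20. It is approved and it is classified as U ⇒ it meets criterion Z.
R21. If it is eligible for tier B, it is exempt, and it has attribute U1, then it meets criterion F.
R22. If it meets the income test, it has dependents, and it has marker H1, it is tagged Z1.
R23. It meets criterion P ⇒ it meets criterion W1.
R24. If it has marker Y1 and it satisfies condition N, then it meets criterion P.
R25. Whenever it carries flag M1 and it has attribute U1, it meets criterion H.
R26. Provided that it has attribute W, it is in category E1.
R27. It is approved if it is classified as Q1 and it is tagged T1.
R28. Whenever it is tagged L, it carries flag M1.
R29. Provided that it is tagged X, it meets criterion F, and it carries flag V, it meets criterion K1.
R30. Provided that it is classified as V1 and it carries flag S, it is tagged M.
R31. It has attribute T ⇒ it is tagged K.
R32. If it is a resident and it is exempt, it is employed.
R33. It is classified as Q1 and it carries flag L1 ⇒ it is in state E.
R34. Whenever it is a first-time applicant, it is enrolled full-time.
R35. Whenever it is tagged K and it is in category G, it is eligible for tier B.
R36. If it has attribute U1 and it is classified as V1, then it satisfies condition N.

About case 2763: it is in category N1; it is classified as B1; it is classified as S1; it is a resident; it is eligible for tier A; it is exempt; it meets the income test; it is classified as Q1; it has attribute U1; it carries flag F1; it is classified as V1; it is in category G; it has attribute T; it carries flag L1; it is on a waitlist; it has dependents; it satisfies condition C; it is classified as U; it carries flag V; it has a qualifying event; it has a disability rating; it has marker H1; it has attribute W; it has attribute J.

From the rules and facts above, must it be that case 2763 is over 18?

By R3 (it is classified as B1, it is classified as S1): it is approved.
By R10 (it carries flag F1, it has a disability rating): it meets criterion Y.
By R11 (it has attribute J): it is classified as Q.
By R20 (it is approved, it is classified as U): it meets criterion Z.
By R22 (it meets the income test, it has dependents, it has marker H1): it is tagged Z1.
By R26 (it has attribute W): it is in category E1.
By R31 (it has attribute T): it is tagged K.
By R32 (it is a resident, it is exempt): it is employed.
By R33 (it is classified as Q1, it carries flag L1): it is in state E.
By R35 (it is tagged K, it is in category G): it is eligible for tier B.
By R36 (it has attribute U1, it is classified as V1): it satisfies condition N.
By R2 (it meets criterion Z): it meets criterion J1.
By R4 (it is classified as Q, it has marker H1): it has attribute G1.
By R6 (it is tagged Z1, it is a resident): it has marker Y1.
By R14 (it is employed): it is in state B.
By R16 (it is in state E, it is classified as S1, it meets criterion Y): it is tagged L.
By R21 (it is eligible for tier B, it is exempt, it has attribute U1): it meets criterion F.
By R24 (it has marker Y1, it satisfies condition N): it meets criterion P.
By R28 (it is tagged L): it carries flag M1.
By R1 (it has attribute G1, it is in category E1): it is a veteran.
By R15 (it is a veteran, it meets criterion J1, it meets the income test): it is classified as C1.
By R19 (it carries flag M1, it is on a waitlist, it has attribute U1): it is tagged M.
By R23 (it meets criterion P): it meets criterion W1.
By R5 (it is tagged M, it is classified as C1): it is tagged X.
By R7 (it meets criterion W1, it is in state B): it is tagged P1.
By R29 (it is tagged X, it meets criterion F, it carries flag V): it meets criterion K1.
By R9 (it meets criterion K1, it is tagged P1): it is over 18.

Yes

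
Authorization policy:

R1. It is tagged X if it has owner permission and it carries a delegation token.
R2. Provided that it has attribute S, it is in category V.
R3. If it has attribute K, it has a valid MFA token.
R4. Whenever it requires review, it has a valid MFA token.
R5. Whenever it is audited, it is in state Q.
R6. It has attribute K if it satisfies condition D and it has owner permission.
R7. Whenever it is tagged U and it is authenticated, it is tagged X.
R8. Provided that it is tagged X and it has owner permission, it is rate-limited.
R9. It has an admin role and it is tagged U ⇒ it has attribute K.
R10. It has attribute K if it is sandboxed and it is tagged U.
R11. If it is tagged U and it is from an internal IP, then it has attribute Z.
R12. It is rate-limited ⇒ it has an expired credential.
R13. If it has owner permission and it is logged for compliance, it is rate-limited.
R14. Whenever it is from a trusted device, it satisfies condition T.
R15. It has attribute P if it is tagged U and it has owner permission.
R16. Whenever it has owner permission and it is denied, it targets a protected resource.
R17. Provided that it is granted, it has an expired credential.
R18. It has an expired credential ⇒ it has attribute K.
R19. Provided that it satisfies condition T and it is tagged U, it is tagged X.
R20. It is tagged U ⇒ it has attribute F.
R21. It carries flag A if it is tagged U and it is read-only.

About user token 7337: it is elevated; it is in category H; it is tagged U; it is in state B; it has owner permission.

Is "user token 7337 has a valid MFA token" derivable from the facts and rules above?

Forward chaining from the given facts derives: has attribute P, has attribute F.
Rules concluding "it has a valid MFA token": R3 needs "it has attribute K"; R4 needs "it requires review" — none of these are established.

No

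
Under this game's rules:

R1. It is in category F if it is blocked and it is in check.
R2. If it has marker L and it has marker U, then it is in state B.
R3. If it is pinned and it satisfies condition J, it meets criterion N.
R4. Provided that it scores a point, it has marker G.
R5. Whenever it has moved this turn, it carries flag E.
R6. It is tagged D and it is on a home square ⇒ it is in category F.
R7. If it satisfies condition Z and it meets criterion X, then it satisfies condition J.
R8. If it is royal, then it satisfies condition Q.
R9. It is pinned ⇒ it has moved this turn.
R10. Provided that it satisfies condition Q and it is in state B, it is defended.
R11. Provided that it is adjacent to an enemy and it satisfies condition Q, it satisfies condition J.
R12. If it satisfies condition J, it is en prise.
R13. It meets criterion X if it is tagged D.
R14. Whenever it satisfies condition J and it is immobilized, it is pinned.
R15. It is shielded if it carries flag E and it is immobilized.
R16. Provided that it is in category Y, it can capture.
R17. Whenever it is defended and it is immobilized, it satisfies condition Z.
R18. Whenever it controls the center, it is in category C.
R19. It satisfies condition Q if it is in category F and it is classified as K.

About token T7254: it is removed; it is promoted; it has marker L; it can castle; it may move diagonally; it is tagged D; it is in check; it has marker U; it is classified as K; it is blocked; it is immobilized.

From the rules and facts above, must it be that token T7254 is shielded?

Yes

By R1 (it is blocked, it is in check): it is in category F.
By R2 (it has marker L, it has marker U): it is in state B.
By R13 (it is tagged D): it meets criterion X.
By R19 (it is in category F, it is classified as K): it satisfies condition Q.
By R10 (it satisfies condition Q, it is in state B): it is defended.
By R17 (it is defended, it is immobilized): it satisfies condition Z.
By R7 (it satisfies condition Z, it meets criterion X): it satisfies condition J.
By R14 (it satisfies condition J, it is immobilized): it is pinned.
By R9 (it is pinned): it has moved this turn.
By R5 (it has moved this turn): it carries flag E.
By R15 (it carries flag E, it is immobilized): it is shielded.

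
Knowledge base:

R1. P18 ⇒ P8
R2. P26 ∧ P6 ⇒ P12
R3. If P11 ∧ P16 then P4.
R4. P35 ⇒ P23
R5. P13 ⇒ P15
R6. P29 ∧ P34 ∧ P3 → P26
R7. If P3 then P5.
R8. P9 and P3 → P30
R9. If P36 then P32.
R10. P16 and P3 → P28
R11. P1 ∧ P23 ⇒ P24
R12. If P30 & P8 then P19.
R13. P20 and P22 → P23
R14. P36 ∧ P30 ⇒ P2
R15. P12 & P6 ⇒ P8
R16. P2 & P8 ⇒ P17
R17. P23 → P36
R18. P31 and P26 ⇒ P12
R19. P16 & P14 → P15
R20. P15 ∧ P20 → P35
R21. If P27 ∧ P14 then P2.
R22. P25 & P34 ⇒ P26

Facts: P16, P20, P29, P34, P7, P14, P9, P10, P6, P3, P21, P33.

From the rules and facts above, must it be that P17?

Yes

P26  (by R6: P29, P34, P3)
P30  (by R8: P9, P3)
P15  (by R19: P16, P14)
P35  (by R20: P15, P20)
P12  (by R2: P26, P6)
P23  (by R4: P35)
P8  (by R15: P12, P6)
P36  (by R17: P23)
P2  (by R14: P36, P30)
P17  (by R16: P2, P8)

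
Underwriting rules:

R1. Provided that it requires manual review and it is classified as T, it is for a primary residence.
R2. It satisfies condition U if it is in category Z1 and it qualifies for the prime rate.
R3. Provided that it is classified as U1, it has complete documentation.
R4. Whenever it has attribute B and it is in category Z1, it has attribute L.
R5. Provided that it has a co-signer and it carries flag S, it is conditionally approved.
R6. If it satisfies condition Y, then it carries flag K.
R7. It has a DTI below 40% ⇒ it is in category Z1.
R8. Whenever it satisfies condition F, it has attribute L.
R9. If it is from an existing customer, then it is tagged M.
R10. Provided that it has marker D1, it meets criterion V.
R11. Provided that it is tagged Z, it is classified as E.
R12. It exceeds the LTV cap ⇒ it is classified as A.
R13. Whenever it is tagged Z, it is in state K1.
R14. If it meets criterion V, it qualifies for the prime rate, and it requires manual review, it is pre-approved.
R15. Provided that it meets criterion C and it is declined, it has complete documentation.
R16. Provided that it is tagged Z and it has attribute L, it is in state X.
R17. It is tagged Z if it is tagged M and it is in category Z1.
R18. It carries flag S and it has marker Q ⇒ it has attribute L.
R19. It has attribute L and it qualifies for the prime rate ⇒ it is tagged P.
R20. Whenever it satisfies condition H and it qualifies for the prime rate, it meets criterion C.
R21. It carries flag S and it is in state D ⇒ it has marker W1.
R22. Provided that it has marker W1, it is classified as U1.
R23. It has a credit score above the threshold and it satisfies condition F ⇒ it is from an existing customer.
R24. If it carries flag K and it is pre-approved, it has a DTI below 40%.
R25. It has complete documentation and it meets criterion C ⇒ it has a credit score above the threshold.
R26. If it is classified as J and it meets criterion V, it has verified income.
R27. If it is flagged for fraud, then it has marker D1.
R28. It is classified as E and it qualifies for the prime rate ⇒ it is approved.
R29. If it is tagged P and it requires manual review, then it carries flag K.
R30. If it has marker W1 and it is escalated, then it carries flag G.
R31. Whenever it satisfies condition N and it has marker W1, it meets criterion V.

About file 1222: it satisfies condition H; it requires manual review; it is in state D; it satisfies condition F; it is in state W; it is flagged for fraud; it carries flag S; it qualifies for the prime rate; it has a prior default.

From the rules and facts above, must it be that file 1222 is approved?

By R8 (it satisfies condition F): it has attribute L.
By R19 (it has attribute L, it qualifies for the prime rate): it is tagged P.
By R20 (it satisfies condition H, it qualifies for the prime rate): it meets criterion C.
By R21 (it carries flag S, it is in state D): it has marker W1.
By R22 (it has marker W1): it is classified as U1.
By R27 (it is flagged for fraud): it has marker D1.
By R29 (it is tagged P, it requires manual review): it carries flag K.
By R3 (it is classified as U1): it has complete documentation.
By R10 (it has marker D1): it meets criterion V.
By R14 (it meets criterion V, it qualifies for the prime rate, it requires manual review): it is pre-approved.
By R24 (it carries flag K, it is pre-approved): it has a DTI below 40%.
By R25 (it has complete documentation, it meets criterion C): it has a credit score above the threshold.
By R7 (it has a DTI below 40%): it is in category Z1.
By R23 (it has a credit score above the threshold, it satisfies condition F): it is from an existing customer.
By R9 (it is from an existing customer): it is tagged M.
By R17 (it is tagged M, it is in category Z1): it is tagged Z.
By R11 (it is tagged Z): it is classified as E.
By R28 (it is classified as E, it qualifies for the prime rate): it is approved.

Yes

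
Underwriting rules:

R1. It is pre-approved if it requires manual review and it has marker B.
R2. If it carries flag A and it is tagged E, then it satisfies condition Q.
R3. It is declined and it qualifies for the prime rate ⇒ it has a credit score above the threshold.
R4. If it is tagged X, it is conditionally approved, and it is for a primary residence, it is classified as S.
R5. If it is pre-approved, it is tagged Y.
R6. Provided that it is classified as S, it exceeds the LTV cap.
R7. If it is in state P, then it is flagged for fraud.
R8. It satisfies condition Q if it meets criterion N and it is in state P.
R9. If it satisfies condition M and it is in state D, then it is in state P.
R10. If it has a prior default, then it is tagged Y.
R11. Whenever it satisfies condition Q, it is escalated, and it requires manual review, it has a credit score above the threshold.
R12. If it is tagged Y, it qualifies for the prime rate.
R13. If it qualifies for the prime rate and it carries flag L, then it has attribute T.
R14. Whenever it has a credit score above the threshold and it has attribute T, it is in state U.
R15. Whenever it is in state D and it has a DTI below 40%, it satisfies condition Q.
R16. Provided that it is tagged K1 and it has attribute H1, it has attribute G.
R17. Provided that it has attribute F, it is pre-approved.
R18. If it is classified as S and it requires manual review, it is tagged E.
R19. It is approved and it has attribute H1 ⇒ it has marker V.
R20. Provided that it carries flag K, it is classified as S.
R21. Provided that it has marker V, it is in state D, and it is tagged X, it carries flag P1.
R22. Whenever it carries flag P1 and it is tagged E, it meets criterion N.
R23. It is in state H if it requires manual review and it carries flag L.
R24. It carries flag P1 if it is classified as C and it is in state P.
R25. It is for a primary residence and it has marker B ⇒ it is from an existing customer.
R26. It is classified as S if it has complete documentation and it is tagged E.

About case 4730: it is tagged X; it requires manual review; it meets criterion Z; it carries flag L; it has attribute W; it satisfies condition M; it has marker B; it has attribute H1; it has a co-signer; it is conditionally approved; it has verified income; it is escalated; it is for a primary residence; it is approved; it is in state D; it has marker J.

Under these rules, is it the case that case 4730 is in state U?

By R1 (it requires manual review, it has marker B): it is pre-approved.
By R4 (it is tagged X, it is conditionally approved, it is for a primary residence): it is classified as S.
By R5 (it is pre-approved): it is tagged Y.
By R9 (it satisfies condition M, it is in state D): it is in state P.
By R12 (it is tagged Y): it qualifies for the prime rate.
By R13 (it qualifies for the prime rate, it carries flag L): it has attribute T.
By R18 (it is classified as S, it requires manual review): it is tagged E.
By R19 (it is approved, it has attribute H1): it has marker V.
By R21 (it has marker V, it is in state D, it is tagged X): it carries flag P1.
By R22 (it carries flag P1, it is tagged E): it meets criterion N.
By R8 (it meets criterion N, it is in state P): it satisfies condition Q.
By R11 (it satisfies condition Q, it is escalated, it requires manual review): it has a credit score above the threshold.
By R14 (it has a credit score above the threshold, it has attribute T): it is in state U.

Yes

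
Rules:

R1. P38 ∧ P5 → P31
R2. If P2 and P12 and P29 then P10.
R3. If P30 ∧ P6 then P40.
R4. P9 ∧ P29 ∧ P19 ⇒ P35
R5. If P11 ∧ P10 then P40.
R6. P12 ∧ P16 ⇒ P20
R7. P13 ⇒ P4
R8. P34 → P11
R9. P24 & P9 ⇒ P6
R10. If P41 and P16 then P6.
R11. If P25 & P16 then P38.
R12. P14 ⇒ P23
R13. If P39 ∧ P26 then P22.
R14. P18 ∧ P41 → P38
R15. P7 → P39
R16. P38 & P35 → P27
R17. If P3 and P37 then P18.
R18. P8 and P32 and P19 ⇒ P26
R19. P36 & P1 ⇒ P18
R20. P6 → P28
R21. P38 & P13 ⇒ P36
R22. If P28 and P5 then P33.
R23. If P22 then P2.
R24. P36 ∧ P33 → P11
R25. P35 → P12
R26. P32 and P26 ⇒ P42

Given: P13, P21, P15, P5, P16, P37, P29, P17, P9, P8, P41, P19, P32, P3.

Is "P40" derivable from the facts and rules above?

Forward chaining from the given facts derives: P35, P4, P6, P18, P26, P28, P33, P12, P42, P20, P38, P27, P36, P11, P31.
Rules concluding P40: R3 needs P30; R5 needs P10 — none of these are established.

No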